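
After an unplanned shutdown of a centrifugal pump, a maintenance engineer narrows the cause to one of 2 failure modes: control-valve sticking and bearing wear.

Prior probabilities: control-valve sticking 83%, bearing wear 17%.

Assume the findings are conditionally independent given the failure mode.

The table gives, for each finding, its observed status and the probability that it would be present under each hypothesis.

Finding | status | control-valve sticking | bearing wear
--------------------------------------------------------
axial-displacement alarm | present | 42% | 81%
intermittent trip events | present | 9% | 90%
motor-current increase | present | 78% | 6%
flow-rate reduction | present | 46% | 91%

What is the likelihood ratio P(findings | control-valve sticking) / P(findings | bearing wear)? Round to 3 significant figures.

Take the product of per-finding likelihoods under each hypothesis, then divide.
  control-valve sticking: 0.42 × 0.09 × 0.78 × 0.46 = 0.013563
  bearing wear: 0.81 × 0.90 × 0.06 × 0.91 = 0.039803
Bayes factor = 0.013563 / 0.039803 ≈ 0.341

0.341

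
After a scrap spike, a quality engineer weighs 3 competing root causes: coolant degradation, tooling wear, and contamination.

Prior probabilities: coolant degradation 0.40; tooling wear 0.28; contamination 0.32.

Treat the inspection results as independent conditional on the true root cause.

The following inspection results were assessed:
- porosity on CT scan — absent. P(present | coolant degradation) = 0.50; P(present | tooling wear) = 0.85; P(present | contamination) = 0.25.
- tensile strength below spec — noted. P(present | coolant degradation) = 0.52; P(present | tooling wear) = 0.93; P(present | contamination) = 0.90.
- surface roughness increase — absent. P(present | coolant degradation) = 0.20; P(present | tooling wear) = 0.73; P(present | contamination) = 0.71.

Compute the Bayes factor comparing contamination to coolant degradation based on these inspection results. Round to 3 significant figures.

0.941

Joint likelihood of the inspection result pattern under each hypothesis (using 1 − P(present | H) for each absent inspection result):
  contamination: (1 − 0.25) × 0.90 × (1 − 0.71) = 0.19575
  coolant degradation: (1 − 0.50) × 0.52 × (1 − 0.20) = 0.208
Bayes factor = 0.19575 / 0.208 ≈ 0.941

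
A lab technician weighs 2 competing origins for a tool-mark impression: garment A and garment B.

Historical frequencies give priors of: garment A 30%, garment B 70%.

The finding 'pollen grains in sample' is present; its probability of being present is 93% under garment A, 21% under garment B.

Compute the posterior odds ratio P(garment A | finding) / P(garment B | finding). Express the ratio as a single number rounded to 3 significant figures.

Unnormalized posterior weight (prior times the finding likelihood) for each of the two hypotheses:
  garment A: 0.30 × 0.93 = 0.279
  garment B: 0.70 × 0.21 = 0.147
Odds(garment A : garment B) = 0.279 / 0.147 ≈ 1.90.

1.90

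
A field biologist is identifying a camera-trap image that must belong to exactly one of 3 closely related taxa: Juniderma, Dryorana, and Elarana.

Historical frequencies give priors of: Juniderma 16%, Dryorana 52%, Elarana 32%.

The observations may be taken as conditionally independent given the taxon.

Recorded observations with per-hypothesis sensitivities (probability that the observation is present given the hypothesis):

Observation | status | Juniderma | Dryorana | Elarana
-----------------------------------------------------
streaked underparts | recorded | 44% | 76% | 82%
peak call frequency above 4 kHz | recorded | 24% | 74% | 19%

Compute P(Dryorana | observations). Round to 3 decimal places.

Multiply each prior by the joint likelihood of the evidence pattern:
  Juniderma: 0.16 × 0.44 × 0.24 = 0.016896
  Dryorana: 0.52 × 0.76 × 0.74 = 0.29245
  Elarana: 0.32 × 0.82 × 0.19 = 0.049856
The unnormalized weights sum to 0.3592.
P(Dryorana | evidence) = 0.29245 / 0.3592 ≈ 0.814.

0.814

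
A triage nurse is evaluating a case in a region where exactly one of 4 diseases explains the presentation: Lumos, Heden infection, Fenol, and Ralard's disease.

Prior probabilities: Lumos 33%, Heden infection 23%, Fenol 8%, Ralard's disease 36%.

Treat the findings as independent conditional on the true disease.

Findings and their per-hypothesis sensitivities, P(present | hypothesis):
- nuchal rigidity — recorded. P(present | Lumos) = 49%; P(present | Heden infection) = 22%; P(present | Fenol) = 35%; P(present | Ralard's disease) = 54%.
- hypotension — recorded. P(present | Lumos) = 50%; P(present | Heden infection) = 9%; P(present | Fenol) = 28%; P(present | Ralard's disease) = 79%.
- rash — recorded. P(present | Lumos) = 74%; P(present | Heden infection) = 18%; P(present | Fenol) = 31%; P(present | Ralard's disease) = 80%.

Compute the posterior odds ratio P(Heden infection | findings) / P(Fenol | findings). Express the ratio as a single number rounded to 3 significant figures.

Posterior odds equal prior odds times the likelihood ratio; only the two competing hypotheses matter.
  Heden infection: 0.23 × 0.22 × 0.09 × 0.18 = 0.00081972
  Fenol: 0.08 × 0.35 × 0.28 × 0.31 = 0.0024304
Posterior odds = 0.00081972 / 0.0024304 ≈ 0.337.

0.337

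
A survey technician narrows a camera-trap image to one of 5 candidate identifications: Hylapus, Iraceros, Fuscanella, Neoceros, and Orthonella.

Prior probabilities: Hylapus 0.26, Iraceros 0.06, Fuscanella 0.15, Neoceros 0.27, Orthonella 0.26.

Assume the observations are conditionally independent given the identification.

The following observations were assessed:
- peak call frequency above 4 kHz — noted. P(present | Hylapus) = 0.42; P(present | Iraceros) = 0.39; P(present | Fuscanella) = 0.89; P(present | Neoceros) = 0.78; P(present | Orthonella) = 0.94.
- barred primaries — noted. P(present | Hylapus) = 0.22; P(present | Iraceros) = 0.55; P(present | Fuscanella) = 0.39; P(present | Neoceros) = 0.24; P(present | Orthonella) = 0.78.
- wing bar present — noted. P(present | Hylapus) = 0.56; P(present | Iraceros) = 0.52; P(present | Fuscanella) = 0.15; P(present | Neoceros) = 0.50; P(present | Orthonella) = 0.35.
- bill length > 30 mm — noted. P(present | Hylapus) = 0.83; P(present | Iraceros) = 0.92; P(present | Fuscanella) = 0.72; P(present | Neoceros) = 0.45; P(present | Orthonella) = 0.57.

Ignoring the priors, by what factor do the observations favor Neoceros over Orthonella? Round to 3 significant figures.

0.288

Take the product of per-observation likelihoods under each hypothesis, then divide.
  Neoceros: 0.78 × 0.24 × 0.50 × 0.45 = 0.04212
  Orthonella: 0.94 × 0.78 × 0.35 × 0.57 = 0.14627
Bayes factor = 0.04212 / 0.14627 ≈ 0.288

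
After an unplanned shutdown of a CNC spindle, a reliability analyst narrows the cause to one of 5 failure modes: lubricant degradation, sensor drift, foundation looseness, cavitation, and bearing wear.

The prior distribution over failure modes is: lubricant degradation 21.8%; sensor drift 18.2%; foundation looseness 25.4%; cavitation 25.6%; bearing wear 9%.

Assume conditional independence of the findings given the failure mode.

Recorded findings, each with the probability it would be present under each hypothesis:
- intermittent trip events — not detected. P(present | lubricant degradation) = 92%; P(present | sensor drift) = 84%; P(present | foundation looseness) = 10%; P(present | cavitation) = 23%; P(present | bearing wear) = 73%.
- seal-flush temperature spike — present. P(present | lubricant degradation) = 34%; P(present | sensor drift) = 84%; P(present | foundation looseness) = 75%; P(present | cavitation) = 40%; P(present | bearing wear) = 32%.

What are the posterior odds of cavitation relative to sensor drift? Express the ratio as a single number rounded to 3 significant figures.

The normalizing constant cancels in an odds ratio, so compute prior × likelihood for the two hypotheses only (using 1 − P(present | H) for each absent finding):
  cavitation: 0.256 × (1 − 0.23) × 0.40 = 0.078848
  sensor drift: 0.182 × (1 − 0.84) × 0.84 = 0.024461
Posterior odds = 0.078848 / 0.024461 ≈ 3.22.

3.22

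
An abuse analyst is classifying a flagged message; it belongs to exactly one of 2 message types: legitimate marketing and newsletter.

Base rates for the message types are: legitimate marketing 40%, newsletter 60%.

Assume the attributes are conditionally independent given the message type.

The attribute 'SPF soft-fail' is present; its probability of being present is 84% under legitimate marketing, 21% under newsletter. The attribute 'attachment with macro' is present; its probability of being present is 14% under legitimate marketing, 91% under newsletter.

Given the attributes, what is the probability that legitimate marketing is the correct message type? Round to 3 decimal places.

Multiply each prior by the joint likelihood of the attribute pattern:
  legitimate marketing: 0.40 × 0.84 × 0.14 = 0.04704
  newsletter: 0.60 × 0.21 × 0.91 = 0.11466
Normalizing constant Z = 0.04704 + 0.11466 = 0.1617.
P(legitimate marketing | evidence) = 0.04704 / 0.1617 ≈ 0.291.

0.291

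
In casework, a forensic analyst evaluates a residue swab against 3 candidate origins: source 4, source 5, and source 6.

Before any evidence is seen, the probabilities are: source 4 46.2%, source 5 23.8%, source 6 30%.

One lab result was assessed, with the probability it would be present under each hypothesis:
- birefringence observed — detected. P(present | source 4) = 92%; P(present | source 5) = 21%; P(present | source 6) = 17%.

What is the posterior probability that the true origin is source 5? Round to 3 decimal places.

For each hypothesis, the unnormalized posterior weight is prior × likelihood:
  source 4: 0.462 × 0.92 = 0.42504
  source 5: 0.238 × 0.21 = 0.04998
  source 6: 0.300 × 0.17 = 0.051
Marginal likelihood of the evidence = 0.52602.
P(source 5 | evidence) = 0.04998 / 0.52602 ≈ 0.095.

0.095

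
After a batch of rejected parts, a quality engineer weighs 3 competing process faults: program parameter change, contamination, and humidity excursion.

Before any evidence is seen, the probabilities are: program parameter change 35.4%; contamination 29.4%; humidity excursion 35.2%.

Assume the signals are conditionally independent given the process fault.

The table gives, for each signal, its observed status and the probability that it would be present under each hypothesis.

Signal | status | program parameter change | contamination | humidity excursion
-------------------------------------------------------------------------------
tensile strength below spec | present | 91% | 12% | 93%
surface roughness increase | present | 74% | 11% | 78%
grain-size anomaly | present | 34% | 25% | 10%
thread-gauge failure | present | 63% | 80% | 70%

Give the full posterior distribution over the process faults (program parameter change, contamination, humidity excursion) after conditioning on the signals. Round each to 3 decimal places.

0.732, 0.011, 0.256

Multiply each prior by the joint likelihood of the signal pattern:
  program parameter change: 0.354 × 0.91 × 0.74 × 0.34 × 0.63 = 0.051062
  contamination: 0.294 × 0.12 × 0.11 × 0.25 × 0.80 = 0.00077616
  humidity excursion: 0.352 × 0.93 × 0.78 × 0.10 × 0.70 = 0.017874
Marginal likelihood of the evidence = 0.069712.
P(program parameter change | evidence) = 0.051062 / 0.069712 ≈ 0.732
P(contamination | evidence) = 0.00077616 / 0.069712 ≈ 0.011
P(humidity excursion | evidence) = 0.017874 / 0.069712 ≈ 0.256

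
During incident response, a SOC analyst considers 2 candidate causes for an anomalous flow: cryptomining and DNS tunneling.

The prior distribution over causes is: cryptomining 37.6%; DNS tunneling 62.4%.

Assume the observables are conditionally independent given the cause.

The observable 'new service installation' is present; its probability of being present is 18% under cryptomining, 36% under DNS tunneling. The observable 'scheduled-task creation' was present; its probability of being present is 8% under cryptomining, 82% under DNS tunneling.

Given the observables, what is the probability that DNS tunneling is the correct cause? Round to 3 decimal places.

For each hypothesis, the unnormalized posterior weight is prior × product of the observable likelihoods:
  cryptomining: 0.376 × 0.18 × 0.08 = 0.0054144
  DNS tunneling: 0.624 × 0.36 × 0.82 = 0.1842
Normalizing constant Z = 0.0054144 + 0.1842 = 0.18962.
P(DNS tunneling | evidence) = 0.1842 / 0.18962 ≈ 0.971.

0.971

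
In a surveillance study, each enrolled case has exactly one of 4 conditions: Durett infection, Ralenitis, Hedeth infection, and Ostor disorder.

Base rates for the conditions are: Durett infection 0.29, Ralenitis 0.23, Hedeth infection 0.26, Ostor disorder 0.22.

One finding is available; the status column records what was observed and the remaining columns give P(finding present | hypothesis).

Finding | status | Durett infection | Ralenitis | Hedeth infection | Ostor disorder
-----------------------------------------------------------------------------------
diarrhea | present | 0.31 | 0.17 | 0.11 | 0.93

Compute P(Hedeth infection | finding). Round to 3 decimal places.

For each hypothesis, the unnormalized posterior weight is prior × likelihood:
  Durett infection: 0.29 × 0.31 = 0.0899
  Ralenitis: 0.23 × 0.17 = 0.0391
  Hedeth infection: 0.26 × 0.11 = 0.0286
  Ostor disorder: 0.22 × 0.93 = 0.2046
Marginal likelihood of the evidence = 0.3622.
P(Hedeth infection | evidence) = 0.0286 / 0.3622 ≈ 0.079.

0.079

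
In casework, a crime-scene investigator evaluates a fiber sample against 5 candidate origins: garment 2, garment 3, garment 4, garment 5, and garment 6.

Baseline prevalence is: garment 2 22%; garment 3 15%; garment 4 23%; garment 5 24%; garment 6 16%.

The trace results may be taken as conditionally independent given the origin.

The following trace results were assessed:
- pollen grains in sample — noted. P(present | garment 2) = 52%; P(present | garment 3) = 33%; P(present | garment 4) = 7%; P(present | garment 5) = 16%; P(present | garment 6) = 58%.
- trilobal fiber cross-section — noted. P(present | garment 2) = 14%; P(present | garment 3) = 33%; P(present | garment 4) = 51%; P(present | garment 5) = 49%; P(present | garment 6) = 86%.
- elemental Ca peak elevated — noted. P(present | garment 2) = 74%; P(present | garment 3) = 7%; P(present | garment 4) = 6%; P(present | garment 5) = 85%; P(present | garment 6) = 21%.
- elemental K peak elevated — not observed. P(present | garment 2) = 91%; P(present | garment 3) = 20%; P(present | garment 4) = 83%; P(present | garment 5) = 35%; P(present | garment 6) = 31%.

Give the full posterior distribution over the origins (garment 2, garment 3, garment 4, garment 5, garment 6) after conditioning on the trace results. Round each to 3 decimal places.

0.044, 0.038, 0.003, 0.433, 0.481

For each hypothesis, the unnormalized posterior weight is prior × product of the trace result likelihoods (using 1 − P(present | H) for each absent trace result):
  garment 2: 0.22 × 0.52 × 0.14 × 0.74 × (1 − 0.91) = 0.0010667
  garment 3: 0.15 × 0.33 × 0.33 × 0.07 × (1 − 0.20) = 0.00091476
  garment 4: 0.23 × 0.07 × 0.51 × 0.06 × (1 − 0.83) = 8.3752e-05
  garment 5: 0.24 × 0.16 × 0.49 × 0.85 × (1 − 0.35) = 0.010396
  garment 6: 0.16 × 0.58 × 0.86 × 0.21 × (1 − 0.31) = 0.011564
The unnormalized weights sum to 0.024025.
P(garment 2 | evidence) = 0.0010667 / 0.024025 ≈ 0.044
P(garment 3 | evidence) = 0.00091476 / 0.024025 ≈ 0.038
P(garment 4 | evidence) = 8.3752e-05 / 0.024025 ≈ 0.003
P(garment 5 | evidence) = 0.010396 / 0.024025 ≈ 0.433
P(garment 6 | evidence) = 0.011564 / 0.024025 ≈ 0.481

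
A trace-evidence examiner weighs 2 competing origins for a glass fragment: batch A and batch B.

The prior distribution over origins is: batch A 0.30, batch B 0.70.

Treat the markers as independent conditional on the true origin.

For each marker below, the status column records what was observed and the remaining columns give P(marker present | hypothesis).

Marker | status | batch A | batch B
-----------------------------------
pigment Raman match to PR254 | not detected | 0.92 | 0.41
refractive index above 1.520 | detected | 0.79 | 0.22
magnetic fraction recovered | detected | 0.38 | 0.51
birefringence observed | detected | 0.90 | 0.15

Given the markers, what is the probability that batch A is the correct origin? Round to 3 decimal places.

0.483

By Bayes' rule with conditional independence, the unnormalized weight for each hypothesis is prior × ∏ likelihoods (using 1 − P(present | H) for each absent marker):
  batch A: 0.30 × (1 − 0.92) × 0.79 × 0.38 × 0.90 = 0.0064843
  batch B: 0.70 × (1 − 0.41) × 0.22 × 0.51 × 0.15 = 0.0069508
Marginal likelihood of the evidence = 0.013435.
P(batch A | evidence) = 0.0064843 / 0.013435 ≈ 0.483.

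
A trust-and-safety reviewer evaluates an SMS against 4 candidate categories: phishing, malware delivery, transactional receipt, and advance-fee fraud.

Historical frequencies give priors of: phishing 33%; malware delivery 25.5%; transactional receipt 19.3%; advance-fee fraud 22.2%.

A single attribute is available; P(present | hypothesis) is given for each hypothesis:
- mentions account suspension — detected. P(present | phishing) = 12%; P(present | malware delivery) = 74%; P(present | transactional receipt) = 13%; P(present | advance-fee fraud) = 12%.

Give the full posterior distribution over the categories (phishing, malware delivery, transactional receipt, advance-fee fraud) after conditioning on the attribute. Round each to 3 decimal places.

For each hypothesis, the unnormalized posterior weight is prior × likelihood:
  phishing: 0.330 × 0.12 = 0.0396
  malware delivery: 0.255 × 0.74 = 0.1887
  transactional receipt: 0.193 × 0.13 = 0.02509
  advance-fee fraud: 0.222 × 0.12 = 0.02664
The unnormalized weights sum to 0.28003.
P(phishing | evidence) = 0.0396 / 0.28003 ≈ 0.141
P(malware delivery | evidence) = 0.1887 / 0.28003 ≈ 0.674
P(transactional receipt | evidence) = 0.02509 / 0.28003 ≈ 0.090
P(advance-fee fraud | evidence) = 0.02664 / 0.28003 ≈ 0.095

0.141, 0.674, 0.090, 0.095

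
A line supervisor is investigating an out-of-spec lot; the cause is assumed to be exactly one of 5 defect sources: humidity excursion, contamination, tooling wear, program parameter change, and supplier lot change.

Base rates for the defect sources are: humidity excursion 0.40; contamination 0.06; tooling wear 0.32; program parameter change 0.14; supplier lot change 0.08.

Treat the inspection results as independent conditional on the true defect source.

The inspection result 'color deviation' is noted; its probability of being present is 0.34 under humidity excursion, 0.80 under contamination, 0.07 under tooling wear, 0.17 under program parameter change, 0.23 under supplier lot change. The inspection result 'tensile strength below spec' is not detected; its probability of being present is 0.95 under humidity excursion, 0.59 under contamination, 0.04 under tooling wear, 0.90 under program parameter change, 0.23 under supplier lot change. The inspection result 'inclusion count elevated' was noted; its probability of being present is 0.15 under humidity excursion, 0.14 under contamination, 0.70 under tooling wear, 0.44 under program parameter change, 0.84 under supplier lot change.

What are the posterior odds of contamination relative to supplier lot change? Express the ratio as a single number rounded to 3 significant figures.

0.232

Posterior odds equal prior odds times the likelihood ratio; only the two competing hypotheses matter (using 1 − P(present | H) for each absent inspection result).
  contamination: 0.06 × 0.80 × (1 − 0.59) × 0.14 = 0.0027552
  supplier lot change: 0.08 × 0.23 × (1 − 0.23) × 0.84 = 0.011901
Odds(contamination : supplier lot change) = 0.0027552 / 0.011901 ≈ 0.232.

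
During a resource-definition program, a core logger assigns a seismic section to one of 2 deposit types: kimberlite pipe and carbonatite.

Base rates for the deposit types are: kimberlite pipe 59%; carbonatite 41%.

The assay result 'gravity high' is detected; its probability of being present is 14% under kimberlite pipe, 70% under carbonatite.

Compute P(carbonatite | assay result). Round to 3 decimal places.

0.777

By Bayes' rule, the unnormalized weight for each hypothesis is prior × likelihood:
  kimberlite pipe: 0.59 × 0.14 = 0.0826
  carbonatite: 0.41 × 0.70 = 0.287
The unnormalized weights sum to 0.3696.
P(carbonatite | evidence) = 0.287 / 0.3696 ≈ 0.777.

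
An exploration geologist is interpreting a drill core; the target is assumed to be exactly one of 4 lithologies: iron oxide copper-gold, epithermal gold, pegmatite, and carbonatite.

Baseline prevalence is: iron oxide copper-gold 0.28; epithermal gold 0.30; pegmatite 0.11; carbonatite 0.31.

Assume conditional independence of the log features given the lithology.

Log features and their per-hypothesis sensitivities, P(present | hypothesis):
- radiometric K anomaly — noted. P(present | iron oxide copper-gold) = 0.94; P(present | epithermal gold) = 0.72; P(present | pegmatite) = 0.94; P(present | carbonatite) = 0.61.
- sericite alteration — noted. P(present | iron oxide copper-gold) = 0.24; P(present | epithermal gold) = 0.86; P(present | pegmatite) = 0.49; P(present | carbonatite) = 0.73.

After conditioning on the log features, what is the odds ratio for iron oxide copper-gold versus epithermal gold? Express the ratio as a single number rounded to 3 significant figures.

Unnormalized posterior weight (prior times the log feature likelihoods) for each of the two hypotheses:
  iron oxide copper-gold: 0.28 × 0.94 × 0.24 = 0.063168
  epithermal gold: 0.30 × 0.72 × 0.86 = 0.18576
Odds(iron oxide copper-gold : epithermal gold) = 0.063168 / 0.18576 ≈ 0.340.

0.340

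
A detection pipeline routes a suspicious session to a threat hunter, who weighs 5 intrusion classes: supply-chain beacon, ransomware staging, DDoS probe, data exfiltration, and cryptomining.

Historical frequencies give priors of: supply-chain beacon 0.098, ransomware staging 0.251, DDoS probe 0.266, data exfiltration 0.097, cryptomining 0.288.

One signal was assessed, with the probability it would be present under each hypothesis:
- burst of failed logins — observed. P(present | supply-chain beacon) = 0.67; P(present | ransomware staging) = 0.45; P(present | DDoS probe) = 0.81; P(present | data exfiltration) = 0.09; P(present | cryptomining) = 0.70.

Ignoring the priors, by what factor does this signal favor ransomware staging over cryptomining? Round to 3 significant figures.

0.643

The Bayes factor is the ratio of the two likelihoods.
  ransomware staging: 0.45
  cryptomining: 0.7
Bayes factor = 0.45 / 0.7 ≈ 0.643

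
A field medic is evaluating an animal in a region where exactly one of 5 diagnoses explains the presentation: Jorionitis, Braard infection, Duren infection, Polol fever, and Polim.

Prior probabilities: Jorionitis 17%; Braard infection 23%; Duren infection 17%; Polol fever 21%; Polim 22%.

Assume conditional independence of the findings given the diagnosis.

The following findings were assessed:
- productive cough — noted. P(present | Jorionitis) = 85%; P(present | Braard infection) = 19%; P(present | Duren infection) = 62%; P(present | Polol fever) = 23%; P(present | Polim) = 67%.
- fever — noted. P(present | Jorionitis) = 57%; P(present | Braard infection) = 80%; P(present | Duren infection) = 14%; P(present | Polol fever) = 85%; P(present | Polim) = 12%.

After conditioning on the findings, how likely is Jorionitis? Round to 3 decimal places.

0.432

For each hypothesis, the unnormalized posterior weight is prior × product of the finding likelihoods:
  Jorionitis: 0.17 × 0.85 × 0.57 = 0.082365
  Braard infection: 0.23 × 0.19 × 0.80 = 0.03496
  Duren infection: 0.17 × 0.62 × 0.14 = 0.014756
  Polol fever: 0.21 × 0.23 × 0.85 = 0.041055
  Polim: 0.22 × 0.67 × 0.12 = 0.017688
Marginal likelihood of the evidence = 0.19082.
P(Jorionitis | evidence) = 0.082365 / 0.19082 ≈ 0.432.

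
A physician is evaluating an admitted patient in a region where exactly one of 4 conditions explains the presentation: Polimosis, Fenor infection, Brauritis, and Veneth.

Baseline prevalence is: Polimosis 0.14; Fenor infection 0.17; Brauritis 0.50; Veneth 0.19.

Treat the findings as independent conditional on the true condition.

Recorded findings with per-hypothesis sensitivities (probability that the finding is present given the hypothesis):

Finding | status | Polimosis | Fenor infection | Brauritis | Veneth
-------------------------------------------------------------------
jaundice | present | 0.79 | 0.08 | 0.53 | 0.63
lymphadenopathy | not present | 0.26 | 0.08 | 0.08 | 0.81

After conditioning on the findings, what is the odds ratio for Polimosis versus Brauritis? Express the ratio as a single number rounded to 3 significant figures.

The normalizing constant cancels in an odds ratio, so compute prior × likelihood for the two hypotheses only (using 1 − P(present | H) for each absent finding):
  Polimosis: 0.14 × 0.79 × (1 − 0.26) = 0.081844
  Brauritis: 0.50 × 0.53 × (1 − 0.08) = 0.2438
Odds(Polimosis : Brauritis) = 0.081844 / 0.2438 ≈ 0.336.

0.336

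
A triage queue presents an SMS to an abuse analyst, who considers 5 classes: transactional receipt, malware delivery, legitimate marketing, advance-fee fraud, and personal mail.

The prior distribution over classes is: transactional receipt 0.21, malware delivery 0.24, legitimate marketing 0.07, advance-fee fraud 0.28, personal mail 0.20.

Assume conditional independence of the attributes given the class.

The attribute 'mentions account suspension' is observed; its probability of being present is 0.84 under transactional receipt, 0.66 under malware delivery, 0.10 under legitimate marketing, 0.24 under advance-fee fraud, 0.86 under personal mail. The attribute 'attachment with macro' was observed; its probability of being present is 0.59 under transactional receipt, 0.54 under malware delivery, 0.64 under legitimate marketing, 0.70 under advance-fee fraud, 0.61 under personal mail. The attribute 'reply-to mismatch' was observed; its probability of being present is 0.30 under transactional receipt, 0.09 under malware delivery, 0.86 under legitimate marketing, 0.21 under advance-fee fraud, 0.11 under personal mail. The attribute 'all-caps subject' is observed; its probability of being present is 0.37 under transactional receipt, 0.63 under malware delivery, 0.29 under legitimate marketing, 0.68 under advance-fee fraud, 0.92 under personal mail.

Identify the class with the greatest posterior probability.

For each hypothesis, the unnormalized posterior weight is prior × product of the attribute likelihoods:
  transactional receipt: 0.21 × 0.84 × 0.59 × 0.30 × 0.37 = 0.011552
  malware delivery: 0.24 × 0.66 × 0.54 × 0.09 × 0.63 = 0.0048499
  legitimate marketing: 0.07 × 0.10 × 0.64 × 0.86 × 0.29 = 0.0011173
  advance-fee fraud: 0.28 × 0.24 × 0.70 × 0.21 × 0.68 = 0.0067173
  personal mail: 0.20 × 0.86 × 0.61 × 0.11 × 0.92 = 0.010618
The unnormalized weights sum to 0.034855.
P(transactional receipt | evidence) ≈ 0.011552 / 0.034855 ≈ 0.331
P(malware delivery | evidence) ≈ 0.0048499 / 0.034855 ≈ 0.139
P(legitimate marketing | evidence) ≈ 0.0011173 / 0.034855 ≈ 0.032
P(advance-fee fraud | evidence) ≈ 0.0067173 / 0.034855 ≈ 0.193
P(personal mail | evidence) ≈ 0.010618 / 0.034855 ≈ 0.305
The largest is 0.331, so transactional receipt is most probable.

transactional receipt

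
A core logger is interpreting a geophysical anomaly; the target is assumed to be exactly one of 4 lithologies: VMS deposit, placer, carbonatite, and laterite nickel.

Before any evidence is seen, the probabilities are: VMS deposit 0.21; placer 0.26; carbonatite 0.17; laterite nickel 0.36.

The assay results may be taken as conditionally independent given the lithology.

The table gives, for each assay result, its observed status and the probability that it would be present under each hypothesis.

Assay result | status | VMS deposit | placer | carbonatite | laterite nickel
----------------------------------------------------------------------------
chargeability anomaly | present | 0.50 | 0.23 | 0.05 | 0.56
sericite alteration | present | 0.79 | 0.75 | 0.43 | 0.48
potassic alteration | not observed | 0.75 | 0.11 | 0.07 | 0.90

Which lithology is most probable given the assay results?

placer

Multiply each prior by the joint likelihood of the assay result pattern (using 1 − P(present | H) for each absent assay result):
  VMS deposit: 0.21 × 0.50 × 0.79 × (1 − 0.75) = 0.020737
  placer: 0.26 × 0.23 × 0.75 × (1 − 0.11) = 0.039917
  carbonatite: 0.17 × 0.05 × 0.43 × (1 − 0.07) = 0.0033992
  laterite nickel: 0.36 × 0.56 × 0.48 × (1 − 0.90) = 0.0096768
Marginal likelihood of the evidence = 0.07373.
P(VMS deposit | evidence) ≈ 0.020737 / 0.07373 ≈ 0.281
P(placer | evidence) ≈ 0.039917 / 0.07373 ≈ 0.541
P(carbonatite | evidence) ≈ 0.0033992 / 0.07373 ≈ 0.046
P(laterite nickel | evidence) ≈ 0.0096768 / 0.07373 ≈ 0.131
The largest is 0.541, so placer is most probable.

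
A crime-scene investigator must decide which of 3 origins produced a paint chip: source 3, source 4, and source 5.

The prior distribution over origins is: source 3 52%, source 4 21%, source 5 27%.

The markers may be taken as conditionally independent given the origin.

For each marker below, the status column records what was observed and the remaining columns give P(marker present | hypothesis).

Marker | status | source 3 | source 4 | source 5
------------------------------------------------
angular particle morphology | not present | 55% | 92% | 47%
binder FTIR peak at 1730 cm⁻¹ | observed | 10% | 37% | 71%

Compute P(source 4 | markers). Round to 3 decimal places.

Multiply each prior by the joint likelihood of the marker pattern (using 1 − P(present | H) for each absent marker):
  source 3: 0.52 × (1 − 0.55) × 0.10 = 0.0234
  source 4: 0.21 × (1 − 0.92) × 0.37 = 0.006216
  source 5: 0.27 × (1 − 0.47) × 0.71 = 0.1016
Marginal likelihood of the evidence = 0.13122.
P(source 4 | evidence) = 0.006216 / 0.13122 ≈ 0.047.

0.047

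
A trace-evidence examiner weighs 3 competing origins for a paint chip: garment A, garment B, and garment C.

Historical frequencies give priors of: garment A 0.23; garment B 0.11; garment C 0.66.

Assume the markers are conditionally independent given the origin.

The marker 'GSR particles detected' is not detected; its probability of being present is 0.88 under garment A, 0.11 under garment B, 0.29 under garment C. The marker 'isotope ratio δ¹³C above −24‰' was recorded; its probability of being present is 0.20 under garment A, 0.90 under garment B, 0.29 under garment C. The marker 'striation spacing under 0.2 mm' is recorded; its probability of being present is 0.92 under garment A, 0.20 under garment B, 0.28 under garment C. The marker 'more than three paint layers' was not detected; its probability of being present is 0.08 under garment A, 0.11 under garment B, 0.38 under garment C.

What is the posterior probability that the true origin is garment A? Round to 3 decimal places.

For each hypothesis, the unnormalized posterior weight is prior × product of the marker likelihoods (using 1 − P(present | H) for each absent marker):
  garment A: 0.23 × (1 − 0.88) × 0.20 × 0.92 × (1 − 0.08) = 0.0046721
  garment B: 0.11 × (1 − 0.11) × 0.90 × 0.20 × (1 − 0.11) = 0.015684
  garment C: 0.66 × (1 − 0.29) × 0.29 × 0.28 × (1 − 0.38) = 0.023591
Marginal likelihood of the evidence = 0.043947.
P(garment A | evidence) = 0.0046721 / 0.043947 ≈ 0.106.

0.106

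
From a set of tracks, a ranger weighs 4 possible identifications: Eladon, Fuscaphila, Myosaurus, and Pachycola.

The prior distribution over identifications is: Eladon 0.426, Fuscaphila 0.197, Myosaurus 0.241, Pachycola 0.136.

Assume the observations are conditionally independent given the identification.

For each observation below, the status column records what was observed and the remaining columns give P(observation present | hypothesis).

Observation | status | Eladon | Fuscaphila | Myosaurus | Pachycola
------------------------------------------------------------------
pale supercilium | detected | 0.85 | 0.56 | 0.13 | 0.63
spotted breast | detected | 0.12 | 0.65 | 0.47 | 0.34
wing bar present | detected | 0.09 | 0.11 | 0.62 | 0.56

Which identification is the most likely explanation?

By Bayes' rule with conditional independence, the unnormalized weight for each hypothesis is prior × ∏ likelihoods:
  Eladon: 0.426 × 0.85 × 0.12 × 0.09 = 0.0039107
  Fuscaphila: 0.197 × 0.56 × 0.65 × 0.11 = 0.0078879
  Myosaurus: 0.241 × 0.13 × 0.47 × 0.62 = 0.0091296
  Pachycola: 0.136 × 0.63 × 0.34 × 0.56 = 0.016313
The unnormalized weights sum to 0.037242.
P(Eladon | evidence) ≈ 0.0039107 / 0.037242 ≈ 0.105
P(Fuscaphila | evidence) ≈ 0.0078879 / 0.037242 ≈ 0.212
P(Myosaurus | evidence) ≈ 0.0091296 / 0.037242 ≈ 0.245
P(Pachycola | evidence) ≈ 0.016313 / 0.037242 ≈ 0.438
The largest is 0.438, so Pachycola is most probable.

Pachycola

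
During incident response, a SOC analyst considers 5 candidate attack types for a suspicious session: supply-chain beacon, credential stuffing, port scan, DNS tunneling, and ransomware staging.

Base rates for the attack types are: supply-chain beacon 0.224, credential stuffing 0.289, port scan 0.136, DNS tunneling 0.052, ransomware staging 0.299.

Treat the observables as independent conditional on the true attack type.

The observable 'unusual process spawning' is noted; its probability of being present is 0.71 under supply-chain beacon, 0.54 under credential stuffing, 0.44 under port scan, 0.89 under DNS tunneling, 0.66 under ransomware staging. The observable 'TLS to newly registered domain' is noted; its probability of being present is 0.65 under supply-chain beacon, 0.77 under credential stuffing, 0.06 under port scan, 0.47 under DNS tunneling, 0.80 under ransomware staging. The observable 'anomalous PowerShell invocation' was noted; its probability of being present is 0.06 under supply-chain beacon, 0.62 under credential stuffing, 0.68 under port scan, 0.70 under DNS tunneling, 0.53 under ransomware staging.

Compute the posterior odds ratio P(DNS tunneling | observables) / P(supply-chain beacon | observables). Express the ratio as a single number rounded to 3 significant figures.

2.45

Unnormalized posterior weight (prior times the observable likelihoods) for each of the two hypotheses:
  DNS tunneling: 0.052 × 0.89 × 0.47 × 0.70 = 0.015226
  supply-chain beacon: 0.224 × 0.71 × 0.65 × 0.06 = 0.0062026
Posterior odds = 0.015226 / 0.0062026 ≈ 2.45.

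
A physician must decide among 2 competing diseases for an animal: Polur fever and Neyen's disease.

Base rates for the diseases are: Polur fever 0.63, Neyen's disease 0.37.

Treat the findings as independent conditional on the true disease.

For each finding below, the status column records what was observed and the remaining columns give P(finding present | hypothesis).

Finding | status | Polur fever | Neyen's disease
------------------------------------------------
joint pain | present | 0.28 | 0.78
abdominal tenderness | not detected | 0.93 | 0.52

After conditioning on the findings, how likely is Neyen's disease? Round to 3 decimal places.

By Bayes' rule with conditional independence, the unnormalized weight for each hypothesis is prior × ∏ likelihoods (using 1 − P(present | H) for each absent finding):
  Polur fever: 0.63 × 0.28 × (1 − 0.93) = 0.012348
  Neyen's disease: 0.37 × 0.78 × (1 − 0.52) = 0.13853
Normalizing constant Z = 0.012348 + 0.13853 = 0.15088.
P(Neyen's disease | evidence) = 0.13853 / 0.15088 ≈ 0.918.

0.918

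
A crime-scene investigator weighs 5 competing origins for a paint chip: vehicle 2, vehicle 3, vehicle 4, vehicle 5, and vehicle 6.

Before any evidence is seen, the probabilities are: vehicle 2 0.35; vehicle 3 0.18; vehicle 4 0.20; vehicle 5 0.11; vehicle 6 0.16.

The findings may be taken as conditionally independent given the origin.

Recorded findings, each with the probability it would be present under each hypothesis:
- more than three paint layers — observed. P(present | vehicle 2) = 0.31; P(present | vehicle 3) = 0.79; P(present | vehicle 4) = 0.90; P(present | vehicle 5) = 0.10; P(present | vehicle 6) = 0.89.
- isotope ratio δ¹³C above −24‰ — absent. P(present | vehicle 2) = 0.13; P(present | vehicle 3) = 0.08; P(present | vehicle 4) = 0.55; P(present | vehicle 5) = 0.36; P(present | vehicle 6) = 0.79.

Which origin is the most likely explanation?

Multiply each prior by the joint likelihood of the evidence pattern (using 1 − P(present | H) for each absent finding):
  vehicle 2: 0.35 × 0.31 × (1 − 0.13) = 0.094395
  vehicle 3: 0.18 × 0.79 × (1 − 0.08) = 0.13082
  vehicle 4: 0.20 × 0.90 × (1 − 0.55) = 0.081
  vehicle 5: 0.11 × 0.10 × (1 − 0.36) = 0.00704
  vehicle 6: 0.16 × 0.89 × (1 − 0.79) = 0.029904
Marginal likelihood of the evidence = 0.34316.
P(vehicle 2 | evidence) ≈ 0.094395 / 0.34316 ≈ 0.275
P(vehicle 3 | evidence) ≈ 0.13082 / 0.34316 ≈ 0.381
P(vehicle 4 | evidence) ≈ 0.081 / 0.34316 ≈ 0.236
P(vehicle 5 | evidence) ≈ 0.00704 / 0.34316 ≈ 0.021
P(vehicle 6 | evidence) ≈ 0.029904 / 0.34316 ≈ 0.087
The largest is 0.381, so vehicle 3 is most probable.

vehicle 3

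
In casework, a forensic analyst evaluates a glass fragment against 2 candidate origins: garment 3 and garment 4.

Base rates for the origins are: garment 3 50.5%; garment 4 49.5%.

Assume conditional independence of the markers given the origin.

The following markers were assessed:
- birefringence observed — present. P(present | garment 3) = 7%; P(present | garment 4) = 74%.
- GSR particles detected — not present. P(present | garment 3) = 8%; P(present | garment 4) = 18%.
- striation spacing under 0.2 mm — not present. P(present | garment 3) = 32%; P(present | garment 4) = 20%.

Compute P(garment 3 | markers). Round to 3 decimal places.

0.084

Multiply each prior by the joint likelihood of the marker pattern (using 1 − P(present | H) for each absent marker):
  garment 3: 0.505 × 0.07 × (1 − 0.08) × (1 − 0.32) = 0.022115
  garment 4: 0.495 × 0.74 × (1 − 0.18) × (1 − 0.20) = 0.24029
The unnormalized weights sum to 0.26241.
P(garment 3 | evidence) = 0.022115 / 0.26241 ≈ 0.084.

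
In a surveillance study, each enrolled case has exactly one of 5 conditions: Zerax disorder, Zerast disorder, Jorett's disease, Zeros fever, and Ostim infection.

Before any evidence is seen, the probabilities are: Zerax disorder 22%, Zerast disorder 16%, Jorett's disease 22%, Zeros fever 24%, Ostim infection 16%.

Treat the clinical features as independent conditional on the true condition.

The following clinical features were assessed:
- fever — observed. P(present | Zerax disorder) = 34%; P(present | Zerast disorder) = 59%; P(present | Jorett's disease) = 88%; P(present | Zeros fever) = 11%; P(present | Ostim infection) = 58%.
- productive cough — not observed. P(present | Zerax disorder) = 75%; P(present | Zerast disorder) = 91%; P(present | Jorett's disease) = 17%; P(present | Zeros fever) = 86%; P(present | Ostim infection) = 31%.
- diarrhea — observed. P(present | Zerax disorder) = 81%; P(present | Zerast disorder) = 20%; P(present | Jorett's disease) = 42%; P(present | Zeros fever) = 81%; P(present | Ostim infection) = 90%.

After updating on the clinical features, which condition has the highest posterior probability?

By Bayes' rule with conditional independence, the unnormalized weight for each hypothesis is prior × ∏ likelihoods (using 1 − P(present | H) for each absent clinical feature):
  Zerax disorder: 0.22 × 0.34 × (1 − 0.75) × 0.81 = 0.015147
  Zerast disorder: 0.16 × 0.59 × (1 − 0.91) × 0.20 = 0.0016992
  Jorett's disease: 0.22 × 0.88 × (1 − 0.17) × 0.42 = 0.067489
  Zeros fever: 0.24 × 0.11 × (1 − 0.86) × 0.81 = 0.0029938
  Ostim infection: 0.16 × 0.58 × (1 − 0.31) × 0.90 = 0.057629
Marginal likelihood of the evidence = 0.14496.
P(Zerax disorder | evidence) ≈ 0.015147 / 0.14496 ≈ 0.104
P(Zerast disorder | evidence) ≈ 0.0016992 / 0.14496 ≈ 0.012
P(Jorett's disease | evidence) ≈ 0.067489 / 0.14496 ≈ 0.466
P(Zeros fever | evidence) ≈ 0.0029938 / 0.14496 ≈ 0.021
P(Ostim infection | evidence) ≈ 0.057629 / 0.14496 ≈ 0.398
The largest is 0.466, so Jorett's disease is most probable.

Jorett's disease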